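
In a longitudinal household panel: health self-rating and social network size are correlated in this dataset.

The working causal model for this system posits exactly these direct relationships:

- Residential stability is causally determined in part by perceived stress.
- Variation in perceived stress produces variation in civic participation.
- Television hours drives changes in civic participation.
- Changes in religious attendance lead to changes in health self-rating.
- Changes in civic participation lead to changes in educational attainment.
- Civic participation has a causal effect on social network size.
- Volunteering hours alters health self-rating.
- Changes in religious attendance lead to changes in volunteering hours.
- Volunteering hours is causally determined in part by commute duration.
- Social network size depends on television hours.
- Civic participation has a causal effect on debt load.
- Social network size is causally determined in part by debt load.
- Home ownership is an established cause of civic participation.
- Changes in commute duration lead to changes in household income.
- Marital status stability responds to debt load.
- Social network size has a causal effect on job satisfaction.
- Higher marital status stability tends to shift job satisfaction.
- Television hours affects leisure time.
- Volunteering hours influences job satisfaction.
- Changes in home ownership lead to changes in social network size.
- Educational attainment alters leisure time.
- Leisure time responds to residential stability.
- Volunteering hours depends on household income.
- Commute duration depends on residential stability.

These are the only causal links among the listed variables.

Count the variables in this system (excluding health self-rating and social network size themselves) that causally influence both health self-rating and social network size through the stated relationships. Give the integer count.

The common causes are: perceived stress (to health self-rating via perceived stress → residential stability → commute duration → volunteering hours → health self-rating; to social network size via perceived stress → civic participation → social network size).
Every other variable lacks a causal path to at least one of health self-rating and social network size.

1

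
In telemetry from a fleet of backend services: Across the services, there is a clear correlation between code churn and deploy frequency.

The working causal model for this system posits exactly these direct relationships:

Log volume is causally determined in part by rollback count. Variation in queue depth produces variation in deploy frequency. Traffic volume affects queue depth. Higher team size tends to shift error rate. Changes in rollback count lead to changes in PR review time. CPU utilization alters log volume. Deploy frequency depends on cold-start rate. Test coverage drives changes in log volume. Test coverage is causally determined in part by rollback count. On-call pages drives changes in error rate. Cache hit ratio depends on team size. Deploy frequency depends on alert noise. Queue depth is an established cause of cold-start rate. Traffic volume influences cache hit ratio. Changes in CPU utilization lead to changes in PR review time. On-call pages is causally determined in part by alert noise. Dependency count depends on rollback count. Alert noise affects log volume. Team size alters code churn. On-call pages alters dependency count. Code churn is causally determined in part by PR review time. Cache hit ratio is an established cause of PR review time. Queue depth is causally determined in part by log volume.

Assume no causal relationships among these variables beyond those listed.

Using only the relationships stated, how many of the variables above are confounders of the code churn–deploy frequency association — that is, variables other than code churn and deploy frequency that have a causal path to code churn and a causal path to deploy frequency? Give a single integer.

The common causes are: CPU utilization (to code churn via CPU utilization → PR review time → code churn; to deploy frequency via CPU utilization → log volume → queue depth → deploy frequency); rollback count (to code churn via rollback count → PR review time → code churn; to deploy frequency via rollback count → log volume → queue depth → deploy frequency); traffic volume (to code churn via traffic volume → cache hit ratio → PR review time → code churn; to deploy frequency via traffic volume → queue depth → deploy frequency).
Every other variable lacks a causal path to at least one of code churn and deploy frequency.

3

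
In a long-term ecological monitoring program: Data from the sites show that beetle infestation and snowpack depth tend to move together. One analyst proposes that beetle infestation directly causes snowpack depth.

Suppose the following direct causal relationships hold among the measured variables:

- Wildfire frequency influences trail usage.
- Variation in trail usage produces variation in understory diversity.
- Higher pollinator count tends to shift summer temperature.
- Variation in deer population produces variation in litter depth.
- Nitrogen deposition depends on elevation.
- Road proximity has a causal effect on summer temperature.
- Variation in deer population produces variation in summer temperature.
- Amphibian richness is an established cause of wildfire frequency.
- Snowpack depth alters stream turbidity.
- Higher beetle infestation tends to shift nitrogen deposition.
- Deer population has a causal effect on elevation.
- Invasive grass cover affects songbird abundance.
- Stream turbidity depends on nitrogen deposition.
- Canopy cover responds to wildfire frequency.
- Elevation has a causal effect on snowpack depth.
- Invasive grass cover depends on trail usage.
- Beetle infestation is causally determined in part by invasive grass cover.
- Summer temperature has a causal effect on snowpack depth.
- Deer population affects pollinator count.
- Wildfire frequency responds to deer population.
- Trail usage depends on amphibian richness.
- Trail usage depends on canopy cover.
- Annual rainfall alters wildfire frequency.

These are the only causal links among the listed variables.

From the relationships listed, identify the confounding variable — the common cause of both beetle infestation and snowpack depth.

Deer population has a causal path to beetle infestation (deer population → wildfire frequency → trail usage → invasive grass cover → beetle infestation) and a separate causal path to snowpack depth (deer population → elevation → snowpack depth), so it is a common cause of both.
No stated relationship gives beetle infestation a causal route to snowpack depth, so the correlation is explained by the shared upstream cause rather than a direct effect.

deer population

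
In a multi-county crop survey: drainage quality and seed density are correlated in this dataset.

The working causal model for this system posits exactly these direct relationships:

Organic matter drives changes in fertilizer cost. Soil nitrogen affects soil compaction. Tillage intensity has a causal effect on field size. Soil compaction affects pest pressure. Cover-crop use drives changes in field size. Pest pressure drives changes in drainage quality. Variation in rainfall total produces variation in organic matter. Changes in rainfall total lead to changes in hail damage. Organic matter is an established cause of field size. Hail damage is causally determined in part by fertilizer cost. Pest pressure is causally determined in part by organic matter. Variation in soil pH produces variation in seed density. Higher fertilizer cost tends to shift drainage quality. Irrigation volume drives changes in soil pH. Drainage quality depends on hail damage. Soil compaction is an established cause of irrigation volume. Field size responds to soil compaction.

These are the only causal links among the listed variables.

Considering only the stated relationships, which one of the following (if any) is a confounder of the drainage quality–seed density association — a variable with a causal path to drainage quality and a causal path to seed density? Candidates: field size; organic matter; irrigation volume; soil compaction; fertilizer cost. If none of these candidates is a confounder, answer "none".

soil compaction

Soil compaction causes drainage quality (soil compaction → pest pressure → drainage quality) and also causes seed density (soil compaction → irrigation volume → soil pH → seed density); it is a common cause of both.
Each of the other candidates lacks a causal path to at least one of drainage quality and seed density, so they do not confound the relationship.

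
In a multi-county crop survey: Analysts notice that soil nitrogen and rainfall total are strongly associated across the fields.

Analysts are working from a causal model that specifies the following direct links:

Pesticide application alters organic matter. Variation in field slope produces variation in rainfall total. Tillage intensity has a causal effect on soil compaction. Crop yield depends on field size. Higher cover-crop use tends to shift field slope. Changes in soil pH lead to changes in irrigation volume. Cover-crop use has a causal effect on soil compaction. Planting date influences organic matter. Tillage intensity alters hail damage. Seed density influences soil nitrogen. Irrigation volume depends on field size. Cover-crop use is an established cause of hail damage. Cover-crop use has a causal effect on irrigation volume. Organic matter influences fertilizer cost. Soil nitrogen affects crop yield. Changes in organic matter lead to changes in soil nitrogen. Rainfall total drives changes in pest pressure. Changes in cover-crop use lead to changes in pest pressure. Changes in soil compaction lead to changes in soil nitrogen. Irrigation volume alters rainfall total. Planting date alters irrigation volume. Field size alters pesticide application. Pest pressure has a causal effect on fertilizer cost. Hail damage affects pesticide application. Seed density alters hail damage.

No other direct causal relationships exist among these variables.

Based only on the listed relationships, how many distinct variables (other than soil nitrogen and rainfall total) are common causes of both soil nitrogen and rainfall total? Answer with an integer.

The common causes are: cover-crop use (to soil nitrogen via cover-crop use → soil compaction → soil nitrogen; to rainfall total via cover-crop use → field slope → rainfall total); field size (to soil nitrogen via field size → pesticide application → organic matter → soil nitrogen; to rainfall total via field size → irrigation volume → rainfall total); planting date (to soil nitrogen via planting date → organic matter → soil nitrogen; to rainfall total via planting date → irrigation volume → rainfall total).
Every other variable lacks a causal path to at least one of soil nitrogen and rainfall total.

3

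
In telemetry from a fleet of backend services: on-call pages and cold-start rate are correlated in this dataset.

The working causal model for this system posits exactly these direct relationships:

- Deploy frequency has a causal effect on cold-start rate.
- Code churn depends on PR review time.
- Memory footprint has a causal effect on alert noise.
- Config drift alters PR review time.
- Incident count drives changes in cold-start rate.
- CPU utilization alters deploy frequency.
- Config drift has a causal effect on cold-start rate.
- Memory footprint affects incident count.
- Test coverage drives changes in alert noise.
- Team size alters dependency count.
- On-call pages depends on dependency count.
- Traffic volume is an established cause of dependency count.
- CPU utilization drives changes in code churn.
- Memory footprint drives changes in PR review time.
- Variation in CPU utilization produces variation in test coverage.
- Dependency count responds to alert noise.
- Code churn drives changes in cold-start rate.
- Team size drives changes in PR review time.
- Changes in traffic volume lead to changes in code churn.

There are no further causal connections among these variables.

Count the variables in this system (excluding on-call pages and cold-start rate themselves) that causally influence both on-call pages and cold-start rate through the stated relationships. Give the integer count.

4

The common causes are: CPU utilization (to on-call pages via CPU utilization → test coverage → alert noise → dependency count → on-call pages; to cold-start rate via CPU utilization → deploy frequency → cold-start rate); memory footprint (to on-call pages via memory footprint → alert noise → dependency count → on-call pages; to cold-start rate via memory footprint → incident count → cold-start rate); team size (to on-call pages via team size → dependency count → on-call pages; to cold-start rate via team size → PR review time → code churn → cold-start rate); traffic volume (to on-call pages via traffic volume → dependency count → on-call pages; to cold-start rate via traffic volume → code churn → cold-start rate).
Every other variable lacks a causal path to at least one of on-call pages and cold-start rate.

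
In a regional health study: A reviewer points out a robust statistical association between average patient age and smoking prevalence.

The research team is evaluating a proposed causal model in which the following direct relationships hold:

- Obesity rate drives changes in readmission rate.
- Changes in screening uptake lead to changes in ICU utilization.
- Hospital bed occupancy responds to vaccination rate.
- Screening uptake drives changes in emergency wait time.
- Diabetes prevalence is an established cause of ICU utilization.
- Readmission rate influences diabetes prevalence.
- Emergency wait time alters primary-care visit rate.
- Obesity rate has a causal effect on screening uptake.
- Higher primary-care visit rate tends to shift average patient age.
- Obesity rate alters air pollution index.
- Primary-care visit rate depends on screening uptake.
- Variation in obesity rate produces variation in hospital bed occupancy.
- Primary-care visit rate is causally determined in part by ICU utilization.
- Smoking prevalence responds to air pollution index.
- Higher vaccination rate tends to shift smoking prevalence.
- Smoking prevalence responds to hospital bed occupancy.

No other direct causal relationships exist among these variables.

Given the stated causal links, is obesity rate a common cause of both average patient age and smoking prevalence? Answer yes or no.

Obesity rate has a causal path to average patient age (obesity rate → screening uptake → primary-care visit rate → average patient age) and to smoking prevalence (obesity rate → hospital bed occupancy → smoking prevalence), so it is a common cause of both — a confounder.

yes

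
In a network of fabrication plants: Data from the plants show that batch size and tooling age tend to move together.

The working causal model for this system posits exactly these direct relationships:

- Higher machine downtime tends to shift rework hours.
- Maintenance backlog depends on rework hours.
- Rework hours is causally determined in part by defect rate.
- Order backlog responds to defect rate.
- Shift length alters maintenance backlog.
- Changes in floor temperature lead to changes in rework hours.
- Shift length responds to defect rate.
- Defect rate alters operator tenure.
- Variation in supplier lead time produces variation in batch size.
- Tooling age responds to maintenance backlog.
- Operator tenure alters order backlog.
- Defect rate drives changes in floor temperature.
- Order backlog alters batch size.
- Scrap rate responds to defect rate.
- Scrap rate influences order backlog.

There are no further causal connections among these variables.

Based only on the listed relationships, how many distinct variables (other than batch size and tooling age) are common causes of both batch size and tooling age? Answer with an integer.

1

The common causes are: defect rate (to batch size via defect rate → order backlog → batch size; to tooling age via defect rate → rework hours → maintenance backlog → tooling age).
Every other variable lacks a causal path to at least one of batch size and tooling age.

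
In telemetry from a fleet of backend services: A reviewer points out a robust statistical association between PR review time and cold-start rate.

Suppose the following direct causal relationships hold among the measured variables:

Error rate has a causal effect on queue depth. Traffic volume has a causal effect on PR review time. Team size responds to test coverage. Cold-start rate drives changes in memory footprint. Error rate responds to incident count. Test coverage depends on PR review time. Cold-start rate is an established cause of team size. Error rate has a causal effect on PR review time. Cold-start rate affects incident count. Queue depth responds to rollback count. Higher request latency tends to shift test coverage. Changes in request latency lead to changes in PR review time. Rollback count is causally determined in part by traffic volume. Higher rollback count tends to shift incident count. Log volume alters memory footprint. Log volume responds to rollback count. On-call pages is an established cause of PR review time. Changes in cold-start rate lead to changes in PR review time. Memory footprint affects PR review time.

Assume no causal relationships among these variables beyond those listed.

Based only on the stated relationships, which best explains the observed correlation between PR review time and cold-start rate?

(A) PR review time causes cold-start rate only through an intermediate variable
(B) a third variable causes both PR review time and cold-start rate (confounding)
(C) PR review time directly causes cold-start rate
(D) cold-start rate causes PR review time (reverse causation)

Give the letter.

D

The stated link runs cold-start rate → PR review time; PR review time has no causal path to cold-start rate. No variable causes both, so confounding is ruled out. The correlation reflects reverse causation.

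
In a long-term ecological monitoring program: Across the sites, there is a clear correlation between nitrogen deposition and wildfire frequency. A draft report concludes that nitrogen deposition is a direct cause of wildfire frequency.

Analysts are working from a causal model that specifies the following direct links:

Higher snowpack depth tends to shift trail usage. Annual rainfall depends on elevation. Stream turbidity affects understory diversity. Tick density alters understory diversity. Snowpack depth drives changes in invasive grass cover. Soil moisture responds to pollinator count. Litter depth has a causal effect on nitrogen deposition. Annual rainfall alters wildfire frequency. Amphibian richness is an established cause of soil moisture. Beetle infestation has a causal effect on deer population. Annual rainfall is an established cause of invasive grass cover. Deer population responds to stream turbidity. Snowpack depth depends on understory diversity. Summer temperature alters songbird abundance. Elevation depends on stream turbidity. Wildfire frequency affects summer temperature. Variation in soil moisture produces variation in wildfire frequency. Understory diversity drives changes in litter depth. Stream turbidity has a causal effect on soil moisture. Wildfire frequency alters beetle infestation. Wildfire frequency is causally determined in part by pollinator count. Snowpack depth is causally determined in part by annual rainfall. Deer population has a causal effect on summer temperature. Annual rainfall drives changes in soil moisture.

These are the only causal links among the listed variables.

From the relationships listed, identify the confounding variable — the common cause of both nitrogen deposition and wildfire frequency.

Stream turbidity has a causal path to nitrogen deposition (stream turbidity → understory diversity → litter depth → nitrogen deposition) and a separate causal path to wildfire frequency (stream turbidity → soil moisture → wildfire frequency), so it is a common cause of both.
No stated relationship gives nitrogen deposition a causal route to wildfire frequency, so the correlation is explained by the shared upstream cause rather than a direct effect.

stream turbidity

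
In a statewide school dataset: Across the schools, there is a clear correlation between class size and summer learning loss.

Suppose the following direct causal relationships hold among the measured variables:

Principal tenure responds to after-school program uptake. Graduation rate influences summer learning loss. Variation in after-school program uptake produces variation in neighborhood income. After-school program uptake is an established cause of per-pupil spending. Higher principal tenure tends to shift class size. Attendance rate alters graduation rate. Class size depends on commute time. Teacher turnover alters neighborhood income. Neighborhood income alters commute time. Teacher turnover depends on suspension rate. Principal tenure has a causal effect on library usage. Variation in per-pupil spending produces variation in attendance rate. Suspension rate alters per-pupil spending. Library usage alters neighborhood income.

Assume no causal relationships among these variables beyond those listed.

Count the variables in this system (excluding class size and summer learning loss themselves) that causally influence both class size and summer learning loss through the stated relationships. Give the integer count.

2

The common causes are: after-school program uptake (to class size via after-school program uptake → principal tenure → class size; to summer learning loss via after-school program uptake → per-pupil spending → attendance rate → graduation rate → summer learning loss); suspension rate (to class size via suspension rate → teacher turnover → neighborhood income → commute time → class size; to summer learning loss via suspension rate → per-pupil spending → attendance rate → graduation rate → summer learning loss).
Every other variable lacks a causal path to at least one of class size and summer learning loss.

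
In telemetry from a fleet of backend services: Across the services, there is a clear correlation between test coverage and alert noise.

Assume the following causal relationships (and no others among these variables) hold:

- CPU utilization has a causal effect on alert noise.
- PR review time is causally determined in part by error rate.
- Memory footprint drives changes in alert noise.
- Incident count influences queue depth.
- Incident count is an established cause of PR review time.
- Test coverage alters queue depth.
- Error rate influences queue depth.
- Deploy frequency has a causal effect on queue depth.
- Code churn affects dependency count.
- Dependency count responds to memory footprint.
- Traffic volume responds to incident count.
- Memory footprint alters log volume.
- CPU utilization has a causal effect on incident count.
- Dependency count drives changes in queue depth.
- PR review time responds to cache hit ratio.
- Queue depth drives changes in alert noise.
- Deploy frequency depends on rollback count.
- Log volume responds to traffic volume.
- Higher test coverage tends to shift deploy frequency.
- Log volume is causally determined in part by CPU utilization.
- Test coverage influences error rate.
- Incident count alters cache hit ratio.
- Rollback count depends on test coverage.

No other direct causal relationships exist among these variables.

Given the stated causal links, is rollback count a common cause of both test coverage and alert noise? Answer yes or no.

no

Rollback count has no stated causal path to test coverage. A confounder must cause both variables, so rollback count does not qualify.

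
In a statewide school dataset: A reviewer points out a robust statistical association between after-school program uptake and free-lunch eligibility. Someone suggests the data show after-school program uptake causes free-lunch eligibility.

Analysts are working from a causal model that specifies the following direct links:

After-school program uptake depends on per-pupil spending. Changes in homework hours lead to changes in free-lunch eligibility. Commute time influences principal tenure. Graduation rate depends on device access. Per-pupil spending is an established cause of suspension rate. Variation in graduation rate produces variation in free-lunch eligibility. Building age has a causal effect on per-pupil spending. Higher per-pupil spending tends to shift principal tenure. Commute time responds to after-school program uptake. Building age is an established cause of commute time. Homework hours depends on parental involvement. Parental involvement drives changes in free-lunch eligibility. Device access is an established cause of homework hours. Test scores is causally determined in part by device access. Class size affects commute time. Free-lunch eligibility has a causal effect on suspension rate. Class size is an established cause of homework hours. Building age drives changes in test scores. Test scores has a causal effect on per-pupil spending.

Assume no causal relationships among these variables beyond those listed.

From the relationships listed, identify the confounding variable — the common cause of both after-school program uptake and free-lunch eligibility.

Device access has a causal path to after-school program uptake (device access → test scores → per-pupil spending → after-school program uptake) and a separate causal path to free-lunch eligibility (device access → homework hours → free-lunch eligibility), so it is a common cause of both.
No stated relationship gives after-school program uptake a causal route to free-lunch eligibility, so the correlation is explained by the shared upstream cause rather than a direct effect.

device access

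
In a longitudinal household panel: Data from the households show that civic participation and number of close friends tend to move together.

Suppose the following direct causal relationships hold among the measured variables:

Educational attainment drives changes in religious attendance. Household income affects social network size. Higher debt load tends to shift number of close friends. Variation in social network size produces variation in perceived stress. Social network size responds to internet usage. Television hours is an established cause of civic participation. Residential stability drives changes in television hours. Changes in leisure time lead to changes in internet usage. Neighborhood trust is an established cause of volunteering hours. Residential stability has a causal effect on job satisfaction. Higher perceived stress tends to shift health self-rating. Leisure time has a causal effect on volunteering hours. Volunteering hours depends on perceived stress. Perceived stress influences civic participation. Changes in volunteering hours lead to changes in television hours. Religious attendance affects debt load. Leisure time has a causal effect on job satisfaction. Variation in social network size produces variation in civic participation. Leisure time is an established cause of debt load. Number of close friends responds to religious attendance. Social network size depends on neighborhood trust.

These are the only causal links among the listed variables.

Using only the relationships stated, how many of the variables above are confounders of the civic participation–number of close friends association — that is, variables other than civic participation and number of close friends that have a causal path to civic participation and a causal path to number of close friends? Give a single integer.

1

The common causes are: leisure time (to civic participation via leisure time → internet usage → social network size → civic participation; to number of close friends via leisure time → debt load → number of close friends).
Every other variable lacks a causal path to at least one of civic participation and number of close friends.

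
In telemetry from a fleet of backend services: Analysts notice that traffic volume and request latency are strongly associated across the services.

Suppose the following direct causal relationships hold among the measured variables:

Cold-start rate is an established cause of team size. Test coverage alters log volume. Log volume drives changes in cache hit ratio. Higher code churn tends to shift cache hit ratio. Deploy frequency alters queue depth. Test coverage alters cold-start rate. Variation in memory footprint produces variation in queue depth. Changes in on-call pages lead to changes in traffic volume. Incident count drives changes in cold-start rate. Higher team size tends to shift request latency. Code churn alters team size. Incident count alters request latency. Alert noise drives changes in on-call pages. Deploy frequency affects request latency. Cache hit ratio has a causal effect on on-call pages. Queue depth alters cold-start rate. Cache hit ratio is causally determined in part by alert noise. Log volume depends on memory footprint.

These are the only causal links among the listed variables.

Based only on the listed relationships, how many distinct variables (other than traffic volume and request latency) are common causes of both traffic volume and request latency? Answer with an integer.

The common causes are: code churn (to traffic volume via code churn → cache hit ratio → on-call pages → traffic volume; to request latency via code churn → team size → request latency); memory footprint (to traffic volume via memory footprint → log volume → cache hit ratio → on-call pages → traffic volume; to request latency via memory footprint → queue depth → cold-start rate → team size → request latency); test coverage (to traffic volume via test coverage → log volume → cache hit ratio → on-call pages → traffic volume; to request latency via test coverage → cold-start rate → team size → request latency).
Every other variable lacks a causal path to at least one of traffic volume and request latency.

3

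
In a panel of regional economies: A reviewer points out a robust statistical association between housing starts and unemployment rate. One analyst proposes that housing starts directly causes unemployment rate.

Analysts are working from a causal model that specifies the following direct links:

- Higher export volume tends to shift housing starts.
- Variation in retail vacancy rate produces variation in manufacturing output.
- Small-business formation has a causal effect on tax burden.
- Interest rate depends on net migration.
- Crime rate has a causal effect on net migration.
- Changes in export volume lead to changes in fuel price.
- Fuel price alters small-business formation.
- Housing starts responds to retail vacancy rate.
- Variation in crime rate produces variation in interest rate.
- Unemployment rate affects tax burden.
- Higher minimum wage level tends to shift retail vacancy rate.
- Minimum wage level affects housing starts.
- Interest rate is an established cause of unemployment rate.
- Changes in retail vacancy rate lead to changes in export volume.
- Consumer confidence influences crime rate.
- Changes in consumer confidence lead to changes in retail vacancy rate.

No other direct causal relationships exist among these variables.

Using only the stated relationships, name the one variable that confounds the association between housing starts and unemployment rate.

Consumer confidence has a causal path to housing starts (consumer confidence → retail vacancy rate → housing starts) and a separate causal path to unemployment rate (consumer confidence → crime rate → interest rate → unemployment rate), so it is a common cause of both.
No stated relationship gives housing starts a causal route to unemployment rate, so the correlation is explained by the shared upstream cause rather than a direct effect.

consumer confidence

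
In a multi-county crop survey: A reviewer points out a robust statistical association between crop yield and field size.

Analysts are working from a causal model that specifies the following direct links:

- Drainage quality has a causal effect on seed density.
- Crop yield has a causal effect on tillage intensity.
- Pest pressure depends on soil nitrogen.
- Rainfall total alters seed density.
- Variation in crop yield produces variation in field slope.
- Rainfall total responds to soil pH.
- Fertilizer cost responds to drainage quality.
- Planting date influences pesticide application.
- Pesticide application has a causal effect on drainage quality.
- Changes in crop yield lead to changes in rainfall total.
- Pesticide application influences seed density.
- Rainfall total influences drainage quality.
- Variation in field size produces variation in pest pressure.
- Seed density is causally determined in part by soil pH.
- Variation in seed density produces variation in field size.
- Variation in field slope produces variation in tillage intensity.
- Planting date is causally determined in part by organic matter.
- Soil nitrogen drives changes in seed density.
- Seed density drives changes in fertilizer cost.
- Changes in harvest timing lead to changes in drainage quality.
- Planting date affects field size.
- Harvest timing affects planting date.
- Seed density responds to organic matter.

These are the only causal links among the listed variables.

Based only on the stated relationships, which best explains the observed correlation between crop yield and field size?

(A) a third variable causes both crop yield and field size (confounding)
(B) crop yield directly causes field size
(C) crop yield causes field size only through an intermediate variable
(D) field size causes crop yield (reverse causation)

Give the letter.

C

Crop yield reaches field size through crop yield → rainfall total → seed density → field size — an indirect causal chain with no direct crop yield → field size link. No variable causes both crop yield and field size, so confounding is ruled out; the effect is mediated.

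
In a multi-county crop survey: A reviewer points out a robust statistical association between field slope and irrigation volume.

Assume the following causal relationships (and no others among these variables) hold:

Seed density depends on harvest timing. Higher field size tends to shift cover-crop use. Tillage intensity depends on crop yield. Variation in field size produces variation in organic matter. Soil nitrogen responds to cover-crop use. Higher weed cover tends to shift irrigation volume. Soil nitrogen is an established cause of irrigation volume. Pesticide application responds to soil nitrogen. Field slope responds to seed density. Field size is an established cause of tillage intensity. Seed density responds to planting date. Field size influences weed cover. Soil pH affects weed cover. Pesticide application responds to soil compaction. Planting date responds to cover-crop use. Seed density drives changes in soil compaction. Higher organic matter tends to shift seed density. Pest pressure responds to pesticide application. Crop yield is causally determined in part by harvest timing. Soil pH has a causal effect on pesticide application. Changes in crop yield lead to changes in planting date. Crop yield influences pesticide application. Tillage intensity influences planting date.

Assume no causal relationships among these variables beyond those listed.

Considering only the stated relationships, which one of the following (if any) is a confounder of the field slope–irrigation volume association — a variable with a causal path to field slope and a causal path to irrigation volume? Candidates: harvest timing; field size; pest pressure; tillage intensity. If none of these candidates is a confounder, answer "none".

Field size causes field slope (field size → organic matter → seed density → field slope) and also causes irrigation volume (field size → weed cover → irrigation volume); it is a common cause of both.
Each of the other candidates lacks a causal path to at least one of field slope and irrigation volume, so they do not confound the relationship.

field size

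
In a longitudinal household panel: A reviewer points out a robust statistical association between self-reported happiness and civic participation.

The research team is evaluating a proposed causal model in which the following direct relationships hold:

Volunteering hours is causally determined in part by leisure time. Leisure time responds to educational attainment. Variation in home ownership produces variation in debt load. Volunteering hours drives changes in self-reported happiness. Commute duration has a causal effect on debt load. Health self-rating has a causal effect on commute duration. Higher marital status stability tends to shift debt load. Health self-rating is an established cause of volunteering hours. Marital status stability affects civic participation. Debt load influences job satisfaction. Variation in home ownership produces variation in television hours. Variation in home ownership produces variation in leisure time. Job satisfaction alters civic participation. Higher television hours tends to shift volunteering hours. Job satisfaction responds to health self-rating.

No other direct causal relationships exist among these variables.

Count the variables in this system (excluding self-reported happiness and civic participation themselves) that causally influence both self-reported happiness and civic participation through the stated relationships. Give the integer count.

2

The common causes are: health self-rating (to self-reported happiness via health self-rating → volunteering hours → self-reported happiness; to civic participation via health self-rating → job satisfaction → civic participation); home ownership (to self-reported happiness via home ownership → leisure time → volunteering hours → self-reported happiness; to civic participation via home ownership → debt load → job satisfaction → civic participation).
Every other variable lacks a causal path to at least one of self-reported happiness and civic participation.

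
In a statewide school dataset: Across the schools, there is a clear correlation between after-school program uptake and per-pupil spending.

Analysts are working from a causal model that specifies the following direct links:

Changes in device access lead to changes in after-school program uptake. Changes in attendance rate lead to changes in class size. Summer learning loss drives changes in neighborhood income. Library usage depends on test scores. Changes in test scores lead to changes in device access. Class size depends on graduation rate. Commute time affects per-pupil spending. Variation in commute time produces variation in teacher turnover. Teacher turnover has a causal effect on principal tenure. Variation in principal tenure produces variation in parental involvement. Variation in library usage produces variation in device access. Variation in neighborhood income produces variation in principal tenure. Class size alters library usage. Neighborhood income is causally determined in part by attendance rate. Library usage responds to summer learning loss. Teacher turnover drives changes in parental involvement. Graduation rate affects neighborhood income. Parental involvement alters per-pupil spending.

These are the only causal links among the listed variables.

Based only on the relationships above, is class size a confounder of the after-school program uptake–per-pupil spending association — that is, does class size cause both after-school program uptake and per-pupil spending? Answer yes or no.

no

Class size has no stated causal path to per-pupil spending. A confounder must cause both variables, so class size does not qualify.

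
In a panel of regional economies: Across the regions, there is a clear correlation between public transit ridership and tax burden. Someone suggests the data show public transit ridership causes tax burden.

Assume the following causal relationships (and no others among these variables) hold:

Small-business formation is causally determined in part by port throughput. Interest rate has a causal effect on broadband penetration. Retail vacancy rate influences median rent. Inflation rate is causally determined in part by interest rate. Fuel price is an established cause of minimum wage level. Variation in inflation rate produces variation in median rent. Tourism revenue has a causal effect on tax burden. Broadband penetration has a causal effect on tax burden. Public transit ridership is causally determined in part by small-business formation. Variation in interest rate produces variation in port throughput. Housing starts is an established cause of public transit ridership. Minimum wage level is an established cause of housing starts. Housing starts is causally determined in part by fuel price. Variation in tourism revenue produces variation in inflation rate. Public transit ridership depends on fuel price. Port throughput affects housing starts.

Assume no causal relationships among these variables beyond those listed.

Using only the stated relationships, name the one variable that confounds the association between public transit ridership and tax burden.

interest rate

Interest rate has a causal path to public transit ridership (interest rate → port throughput → small-business formation → public transit ridership) and a separate causal path to tax burden (interest rate → broadband penetration → tax burden), so it is a common cause of both.
No stated relationship gives public transit ridership a causal route to tax burden, so the correlation is explained by the shared upstream cause rather than a direct effect.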